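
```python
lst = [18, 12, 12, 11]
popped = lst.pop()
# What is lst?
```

[18, 12, 12]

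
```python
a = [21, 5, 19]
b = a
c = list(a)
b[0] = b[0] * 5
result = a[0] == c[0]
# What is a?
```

After line 1: a = [21, 5, 19]
After line 2 (b = a, alias): a = [21, 5, 19], b = [21, 5, 19]
After line 3 (c = list(a) is a copy, new object): c = [21, 5, 19]
After line 4 (b[0] = 21 * 5 = 105; mutates shared a/b): a = b = [105, 5, 19], c = [21, 5, 19]
After line 5 (a[0] = 105, c[0] = 21; result = False)

[105, 5, 19]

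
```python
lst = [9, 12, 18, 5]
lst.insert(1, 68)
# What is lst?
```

[9, 68, 12, 18, 5]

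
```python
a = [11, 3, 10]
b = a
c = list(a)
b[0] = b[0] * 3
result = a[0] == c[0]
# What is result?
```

After line 1: a = [11, 3, 10]
After line 2 (b = a, alias): a = [11, 3, 10], b = [11, 3, 10]
After line 3 (c = list(a) is a copy, new object): c = [11, 3, 10]
After line 4 (b[0] = 11 * 3 = 33; mutates shared a/b): a = b = [33, 3, 10], c = [11, 3, 10]
After line 5 (a[0] = 33, c[0] = 11; result = False)

False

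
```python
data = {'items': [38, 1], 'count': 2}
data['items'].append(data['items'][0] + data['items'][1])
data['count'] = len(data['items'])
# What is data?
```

After line 1: data = {'items': [38, 1], 'count': 2}
After line 2 (append 38 + 1 = 39): data = {'items': [38, 1, 39], 'count': 2}
After line 3 (count = len(items) = 3): data = {'items': [38, 1, 39], 'count': 3}

{'items': [38, 1, 39], 'count': 3}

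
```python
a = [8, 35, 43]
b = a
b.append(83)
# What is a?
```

After line 1: a = [8, 35, 43]
After line 2 (b = a is an alias, same object): a = [8, 35, 43], b = [8, 35, 43]
After line 3 (b.append mutates the shared list): a = [8, 35, 43, 83], b = [8, 35, 43, 83]

[8, 35, 43, 83]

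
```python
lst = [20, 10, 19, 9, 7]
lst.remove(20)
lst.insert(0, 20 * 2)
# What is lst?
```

After line 1: lst = [20, 10, 19, 9, 7]
After line 2 (remove first 20): lst = [10, 19, 9, 7]
After line 3 (insert 40 at index 0): lst = [40, 10, 19, 9, 7]

[40, 10, 19, 9, 7]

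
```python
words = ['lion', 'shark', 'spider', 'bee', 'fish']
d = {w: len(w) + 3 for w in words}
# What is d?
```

{'lion': 7, 'shark': 8, 'spider': 9, 'bee': 6, 'fish': 7}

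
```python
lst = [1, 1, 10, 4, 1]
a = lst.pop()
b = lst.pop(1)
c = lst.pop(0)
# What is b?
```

After line 1: lst = [1, 1, 10, 4, 1]
After line 2 (pop() -> a = 1): lst = [1, 1, 10, 4]
After line 3 (pop(1) -> b = 1): lst = [1, 10, 4]
After line 4 (pop(0) -> c = 1): lst = [10, 4]

1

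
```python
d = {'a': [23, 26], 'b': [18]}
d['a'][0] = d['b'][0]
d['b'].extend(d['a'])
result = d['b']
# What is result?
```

After line 1: d = {'a': [23, 26], 'b': [18]}
After line 2 (a[0] = b[0] = 18): d = {'a': [18, 26], 'b': [18]}
After line 3 (b.extend(a) appends [18, 26]): d = {'a': [18, 26], 'b': [18, 18, 26]}
After line 4: result = d['b'] = [18, 18, 26]

[18, 18, 26]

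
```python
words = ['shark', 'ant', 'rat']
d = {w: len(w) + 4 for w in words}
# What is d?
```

{'shark': 9, 'ant': 7, 'rat': 7}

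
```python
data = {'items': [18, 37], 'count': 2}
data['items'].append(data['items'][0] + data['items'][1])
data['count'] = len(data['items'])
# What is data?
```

After line 1: data = {'items': [18, 37], 'count': 2}
After line 2 (append 18 + 37 = 55): data = {'items': [18, 37, 55], 'count': 2}
After line 3 (count = len(items) = 3): data = {'items': [18, 37, 55], 'count': 3}

{'items': [18, 37, 55], 'count': 3}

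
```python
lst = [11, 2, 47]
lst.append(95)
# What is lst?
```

[11, 2, 47, 95]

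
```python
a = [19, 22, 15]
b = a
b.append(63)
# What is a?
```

After line 1: a = [19, 22, 15]
After line 2 (b = a is an alias, same object): a = [19, 22, 15], b = [19, 22, 15]
After line 3 (b.append mutates the shared list): a = [19, 22, 15, 63], b = [19, 22, 15, 63]

[19, 22, 15, 63]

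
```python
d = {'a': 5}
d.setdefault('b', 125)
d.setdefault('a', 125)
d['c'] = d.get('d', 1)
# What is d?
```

After line 1: d = {'a': 5}
After line 2 (setdefault adds 'b'=125): d = {'a': 5, 'b': 125}
After line 3 (setdefault 'a' no-op, already exists): d = {'a': 5, 'b': 125}
After line 4 (get('d', 1) returns default since 'd' not in d): d = {'a': 5, 'b': 125, 'c': 1}

{'a': 5, 'b': 125, 'c': 1}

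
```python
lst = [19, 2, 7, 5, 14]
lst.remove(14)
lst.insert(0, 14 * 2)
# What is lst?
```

After line 1: lst = [19, 2, 7, 5, 14]
After line 2 (remove first 14): lst = [19, 2, 7, 5]
After line 3 (insert 28 at index 0): lst = [28, 19, 2, 7, 5]

[28, 19, 2, 7, 5]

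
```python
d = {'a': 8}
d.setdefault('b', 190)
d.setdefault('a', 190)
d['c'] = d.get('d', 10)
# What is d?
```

After line 1: d = {'a': 8}
After line 2 (setdefault adds 'b'=190): d = {'a': 8, 'b': 190}
After line 3 (setdefault 'a' no-op, already exists): d = {'a': 8, 'b': 190}
After line 4 (get('d', 10) returns default since 'd' not in d): d = {'a': 8, 'b': 190, 'c': 10}

{'a': 8, 'b': 190, 'c': 10}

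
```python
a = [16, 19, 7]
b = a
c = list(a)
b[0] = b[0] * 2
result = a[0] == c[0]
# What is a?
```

After line 1: a = [16, 19, 7]
After line 2 (b = a, alias): a = [16, 19, 7], b = [16, 19, 7]
After line 3 (c = list(a) is a copy, new object): c = [16, 19, 7]
After line 4 (b[0] = 16 * 2 = 32; mutates shared a/b): a = b = [32, 19, 7], c = [16, 19, 7]
After line 5 (a[0] = 32, c[0] = 16; result = False)

[32, 19, 7]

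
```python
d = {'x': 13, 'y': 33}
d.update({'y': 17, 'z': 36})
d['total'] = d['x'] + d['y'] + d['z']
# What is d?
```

After line 1: d = {'x': 13, 'y': 33}
After line 2 (y overwritten, z added): d = {'x': 13, 'y': 17, 'z': 36}
After line 3 (total = 13 + 17 + 36 = 66): d = {'x': 13, 'y': 17, 'z': 36, 'total': 66}

{'x': 13, 'y': 17, 'z': 36, 'total': 66}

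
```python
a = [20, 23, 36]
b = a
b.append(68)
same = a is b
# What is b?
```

After line 1: a = [20, 23, 36]
After line 2 (b = a is an alias, same object): a = [20, 23, 36], b = [20, 23, 36]
After line 3 (b.append mutates the shared list): a = [20, 23, 36, 68], b = [20, 23, 36, 68]
After line 4 (same = a is b; same object -> True): same = True

[20, 23, 36, 68]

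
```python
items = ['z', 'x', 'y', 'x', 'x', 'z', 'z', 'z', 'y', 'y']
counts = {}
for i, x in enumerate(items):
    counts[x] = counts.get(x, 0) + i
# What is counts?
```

Initial: counts = {}, items = ['z', 'x', 'y', 'x', 'x', 'z', 'z', 'z', 'y', 'y']
i=0, x='z': counts = {'z': 0}
i=1, x='x': counts = {'z': 0, 'x': 1}
i=2, x='y': counts = {'z': 0, 'x': 1, 'y': 2}
i=3, x='x': counts = {'z': 0, 'x': 4, 'y': 2}
i=4, x='x': counts = {'z': 0, 'x': 8, 'y': 2}
i=5, x='z': counts = {'z': 5, 'x': 8, 'y': 2}
i=6, x='z': counts = {'z': 11, 'x': 8, 'y': 2}
i=7, x='z': counts = {'z': 18, 'x': 8, 'y': 2}
i=8, x='y': counts = {'z': 18, 'x': 8, 'y': 10}
i=9, x='y': counts = {'z': 18, 'x': 8, 'y': 19}

{'z': 18, 'x': 8, 'y': 19}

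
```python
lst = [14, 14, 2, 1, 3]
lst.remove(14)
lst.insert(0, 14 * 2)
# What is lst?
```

After line 1: lst = [14, 14, 2, 1, 3]
After line 2 (remove first 14): lst = [14, 2, 1, 3]
After line 3 (insert 28 at index 0): lst = [28, 14, 2, 1, 3]

[28, 14, 2, 1, 3]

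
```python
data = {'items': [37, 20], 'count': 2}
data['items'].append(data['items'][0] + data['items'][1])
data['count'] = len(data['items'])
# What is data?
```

After line 1: data = {'items': [37, 20], 'count': 2}
After line 2 (append 37 + 20 = 57): data = {'items': [37, 20, 57], 'count': 2}
After line 3 (count = len(items) = 3): data = {'items': [37, 20, 57], 'count': 3}

{'items': [37, 20, 57], 'count': 3}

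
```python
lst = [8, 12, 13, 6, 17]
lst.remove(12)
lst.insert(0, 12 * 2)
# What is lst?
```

After line 1: lst = [8, 12, 13, 6, 17]
After line 2 (remove first 12): lst = [8, 13, 6, 17]
After line 3 (insert 24 at index 0): lst = [24, 8, 13, 6, 17]

[24, 8, 13, 6, 17]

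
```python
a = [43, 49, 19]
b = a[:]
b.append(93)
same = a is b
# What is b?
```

After line 1: a = [43, 49, 19]
After line 2 (b = a[:] is a shallow copy, new object): a = [43, 49, 19], b = [43, 49, 19]
After line 3 (append only mutates b): a = [43, 49, 19], b = [43, 49, 19, 93]
After line 4 (same = a is b; different objects -> False): same = False

[43, 49, 19, 93]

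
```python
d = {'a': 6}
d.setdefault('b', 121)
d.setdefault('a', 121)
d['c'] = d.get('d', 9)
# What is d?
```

After line 1: d = {'a': 6}
After line 2 (setdefault adds 'b'=121): d = {'a': 6, 'b': 121}
After line 3 (setdefault 'a' no-op, already exists): d = {'a': 6, 'b': 121}
After line 4 (get('d', 9) returns default since 'd' not in d): d = {'a': 6, 'b': 121, 'c': 9}

{'a': 6, 'b': 121, 'c': 9}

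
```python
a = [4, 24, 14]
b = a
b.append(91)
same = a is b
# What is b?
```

After line 1: a = [4, 24, 14]
After line 2 (b = a is an alias, same object): a = [4, 24, 14], b = [4, 24, 14]
After line 3 (b.append mutates the shared list): a = [4, 24, 14, 91], b = [4, 24, 14, 91]
After line 4 (same = a is b; same object -> True): same = True

[4, 24, 14, 91]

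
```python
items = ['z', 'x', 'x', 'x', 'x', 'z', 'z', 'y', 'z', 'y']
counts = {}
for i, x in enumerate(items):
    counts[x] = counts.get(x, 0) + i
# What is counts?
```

Initial: counts = {}, items = ['z', 'x', 'x', 'x', 'x', 'z', 'z', 'y', 'z', 'y']
i=0, x='z': counts = {'z': 0}
i=1, x='x': counts = {'z': 0, 'x': 1}
i=2, x='x': counts = {'z': 0, 'x': 3}
i=3, x='x': counts = {'z': 0, 'x': 6}
i=4, x='x': counts = {'z': 0, 'x': 10}
i=5, x='z': counts = {'z': 5, 'x': 10}
i=6, x='z': counts = {'z': 11, 'x': 10}
i=7, x='y': counts = {'z': 11, 'x': 10, 'y': 7}
i=8, x='z': counts = {'z': 19, 'x': 10, 'y': 7}
i=9, x='y': counts = {'z': 19, 'x': 10, 'y': 16}

{'z': 19, 'x': 10, 'y': 16}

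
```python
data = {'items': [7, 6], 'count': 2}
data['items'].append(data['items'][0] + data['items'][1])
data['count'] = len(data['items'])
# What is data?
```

After line 1: data = {'items': [7, 6], 'count': 2}
After line 2 (append 7 + 6 = 13): data = {'items': [7, 6, 13], 'count': 2}
After line 3 (count = len(items) = 3): data = {'items': [7, 6, 13], 'count': 3}

{'items': [7, 6, 13], 'count': 3}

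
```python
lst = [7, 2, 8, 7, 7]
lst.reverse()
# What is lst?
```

[7, 7, 8, 2, 7]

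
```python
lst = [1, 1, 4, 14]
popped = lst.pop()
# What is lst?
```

[1, 1, 4]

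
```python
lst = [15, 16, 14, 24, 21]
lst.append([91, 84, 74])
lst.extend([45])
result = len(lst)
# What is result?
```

After line 1: lst = [15, 16, 14, 24, 21]
After line 2 (append adds [91, 84, 74] as single element): lst = [15, 16, 14, 24, 21, [91, 84, 74]]
After line 3 (extend unpacks [45], adds 45): lst = [15, 16, 14, 24, 21, [91, 84, 74], 45]
After line 4: result = len(lst) = 7

7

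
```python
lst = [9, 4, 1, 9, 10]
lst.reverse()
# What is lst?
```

[10, 9, 1, 4, 9]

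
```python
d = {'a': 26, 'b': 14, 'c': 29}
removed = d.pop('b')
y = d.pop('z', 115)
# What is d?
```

After line 1: d = {'a': 26, 'b': 14, 'c': 29}
After line 2 (pop 'b' returns 14): d = {'a': 26, 'c': 29}, removed = 14
After line 3 (pop 'z' missing, returns default 115): d = {'a': 26, 'c': 29}, y = 115

{'a': 26, 'c': 29}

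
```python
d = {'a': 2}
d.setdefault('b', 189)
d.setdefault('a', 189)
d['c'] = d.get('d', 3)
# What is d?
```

After line 1: d = {'a': 2}
After line 2 (setdefault adds 'b'=189): d = {'a': 2, 'b': 189}
After line 3 (setdefault 'a' no-op, already exists): d = {'a': 2, 'b': 189}
After line 4 (get('d', 3) returns default since 'd' not in d): d = {'a': 2, 'b': 189, 'c': 3}

{'a': 2, 'b': 189, 'c': 3}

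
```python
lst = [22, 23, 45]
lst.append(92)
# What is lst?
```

[22, 23, 45, 92]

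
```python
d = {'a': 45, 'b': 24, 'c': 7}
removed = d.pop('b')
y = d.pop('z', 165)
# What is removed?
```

After line 1: d = {'a': 45, 'b': 24, 'c': 7}
After line 2 (pop 'b' returns 24): d = {'a': 45, 'c': 7}, removed = 24
After line 3 (pop 'z' missing, returns default 165): d = {'a': 45, 'c': 7}, y = 165

24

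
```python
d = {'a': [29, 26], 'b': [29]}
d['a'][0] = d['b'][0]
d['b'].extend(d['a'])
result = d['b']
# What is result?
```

After line 1: d = {'a': [29, 26], 'b': [29]}
After line 2 (a[0] = b[0] = 29): d = {'a': [29, 26], 'b': [29]}
After line 3 (b.extend(a) appends [29, 26]): d = {'a': [29, 26], 'b': [29, 29, 26]}
After line 4: result = d['b'] = [29, 29, 26]

[29, 29, 26]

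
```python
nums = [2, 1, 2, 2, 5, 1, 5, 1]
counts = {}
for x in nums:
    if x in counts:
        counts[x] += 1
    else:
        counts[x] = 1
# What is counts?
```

Initial: counts = {}, nums = [2, 1, 2, 2, 5, 1, 5, 1]
See 2: counts = {2: 1}
See 1: counts = {2: 1, 1: 1}
See 2: counts = {2: 2, 1: 1}
See 2: counts = {2: 3, 1: 1}
See 5: counts = {2: 3, 1: 1, 5: 1}
See 1: counts = {2: 3, 1: 2, 5: 1}
See 5: counts = {2: 3, 1: 2, 5: 2}
See 1: counts = {2: 3, 1: 3, 5: 2}

{2: 3, 1: 3, 5: 2}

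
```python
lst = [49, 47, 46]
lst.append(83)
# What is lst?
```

[49, 47, 46, 83]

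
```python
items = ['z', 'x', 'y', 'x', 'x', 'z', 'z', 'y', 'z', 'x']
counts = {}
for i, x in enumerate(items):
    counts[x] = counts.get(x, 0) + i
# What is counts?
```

Initial: counts = {}, items = ['z', 'x', 'y', 'x', 'x', 'z', 'z', 'y', 'z', 'x']
i=0, x='z': counts = {'z': 0}
i=1, x='x': counts = {'z': 0, 'x': 1}
i=2, x='y': counts = {'z': 0, 'x': 1, 'y': 2}
i=3, x='x': counts = {'z': 0, 'x': 4, 'y': 2}
i=4, x='x': counts = {'z': 0, 'x': 8, 'y': 2}
i=5, x='z': counts = {'z': 5, 'x': 8, 'y': 2}
i=6, x='z': counts = {'z': 11, 'x': 8, 'y': 2}
i=7, x='y': counts = {'z': 11, 'x': 8, 'y': 9}
i=8, x='z': counts = {'z': 19, 'x': 8, 'y': 9}
i=9, x='x': counts = {'z': 19, 'x': 17, 'y': 9}

{'z': 19, 'x': 17, 'y': 9}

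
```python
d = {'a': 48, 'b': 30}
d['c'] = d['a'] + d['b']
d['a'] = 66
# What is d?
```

After line 1: d = {'a': 48, 'b': 30}
After line 2 (d['c'] = 48 + 30): d = {'a': 48, 'b': 30, 'c': 78}
After line 3: d = {'a': 66, 'b': 30, 'c': 78}

{'a': 66, 'b': 30, 'c': 78}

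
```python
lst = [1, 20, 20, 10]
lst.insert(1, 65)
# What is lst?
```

[1, 65, 20, 20, 10]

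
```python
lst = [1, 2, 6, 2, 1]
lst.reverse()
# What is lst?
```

[1, 2, 6, 2, 1]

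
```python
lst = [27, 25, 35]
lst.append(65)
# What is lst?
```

[27, 25, 35, 65]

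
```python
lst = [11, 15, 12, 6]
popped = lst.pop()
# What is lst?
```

[11, 15, 12]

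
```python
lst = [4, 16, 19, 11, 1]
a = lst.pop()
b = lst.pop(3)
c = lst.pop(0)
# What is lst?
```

After line 1: lst = [4, 16, 19, 11, 1]
After line 2 (pop() -> a = 1): lst = [4, 16, 19, 11]
After line 3 (pop(3) -> b = 11): lst = [4, 16, 19]
After line 4 (pop(0) -> c = 4): lst = [16, 19]

[16, 19]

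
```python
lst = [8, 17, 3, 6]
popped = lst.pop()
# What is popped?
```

6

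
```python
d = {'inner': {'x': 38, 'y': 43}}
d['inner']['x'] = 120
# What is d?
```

After line 1: d = {'inner': {'x': 38, 'y': 43}}
After line 2 (inner x overwritten): d = {'inner': {'x': 120, 'y': 43}}

{'inner': {'x': 120, 'y': 43}}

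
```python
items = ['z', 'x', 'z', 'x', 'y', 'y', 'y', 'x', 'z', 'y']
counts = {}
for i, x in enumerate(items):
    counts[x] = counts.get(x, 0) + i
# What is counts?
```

Initial: counts = {}, items = ['z', 'x', 'z', 'x', 'y', 'y', 'y', 'x', 'z', 'y']
i=0, x='z': counts = {'z': 0}
i=1, x='x': counts = {'z': 0, 'x': 1}
i=2, x='z': counts = {'z': 2, 'x': 1}
i=3, x='x': counts = {'z': 2, 'x': 4}
i=4, x='y': counts = {'z': 2, 'x': 4, 'y': 4}
i=5, x='y': counts = {'z': 2, 'x': 4, 'y': 9}
i=6, x='y': counts = {'z': 2, 'x': 4, 'y': 15}
i=7, x='x': counts = {'z': 2, 'x': 11, 'y': 15}
i=8, x='z': counts = {'z': 10, 'x': 11, 'y': 15}
i=9, x='y': counts = {'z': 10, 'x': 11, 'y': 24}

{'z': 10, 'x': 11, 'y': 24}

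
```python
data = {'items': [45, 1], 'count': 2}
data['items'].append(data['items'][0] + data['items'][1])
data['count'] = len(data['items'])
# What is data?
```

After line 1: data = {'items': [45, 1], 'count': 2}
After line 2 (append 45 + 1 = 46): data = {'items': [45, 1, 46], 'count': 2}
After line 3 (count = len(items) = 3): data = {'items': [45, 1, 46], 'count': 3}

{'items': [45, 1, 46], 'count': 3}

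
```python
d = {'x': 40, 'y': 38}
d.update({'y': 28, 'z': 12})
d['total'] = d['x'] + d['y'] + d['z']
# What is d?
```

After line 1: d = {'x': 40, 'y': 38}
After line 2 (y overwritten, z added): d = {'x': 40, 'y': 28, 'z': 12}
After line 3 (total = 40 + 28 + 12 = 80): d = {'x': 40, 'y': 28, 'z': 12, 'total': 80}

{'x': 40, 'y': 28, 'z': 12, 'total': 80}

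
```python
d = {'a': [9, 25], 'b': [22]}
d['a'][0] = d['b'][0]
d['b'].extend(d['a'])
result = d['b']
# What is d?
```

After line 1: d = {'a': [9, 25], 'b': [22]}
After line 2 (a[0] = b[0] = 22): d = {'a': [22, 25], 'b': [22]}
After line 3 (b.extend(a) appends [22, 25]): d = {'a': [22, 25], 'b': [22, 22, 25]}
After line 4: result = d['b'] = [22, 22, 25]

{'a': [22, 25], 'b': [22, 22, 25]}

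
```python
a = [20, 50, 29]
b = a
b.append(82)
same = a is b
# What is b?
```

After line 1: a = [20, 50, 29]
After line 2 (b = a is an alias, same object): a = [20, 50, 29], b = [20, 50, 29]
After line 3 (b.append mutates the shared list): a = [20, 50, 29, 82], b = [20, 50, 29, 82]
After line 4 (same = a is b; same object -> True): same = True

[20, 50, 29, 82]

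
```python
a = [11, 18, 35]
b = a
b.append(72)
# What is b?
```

After line 1: a = [11, 18, 35]
After line 2 (b = a is an alias, same object): a = [11, 18, 35], b = [11, 18, 35]
After line 3 (b.append mutates the shared list): a = [11, 18, 35, 72], b = [11, 18, 35, 72]

[11, 18, 35, 72]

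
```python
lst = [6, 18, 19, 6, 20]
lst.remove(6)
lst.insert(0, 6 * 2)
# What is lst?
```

After line 1: lst = [6, 18, 19, 6, 20]
After line 2 (remove first 6): lst = [18, 19, 6, 20]
After line 3 (insert 12 at index 0): lst = [12, 18, 19, 6, 20]

[12, 18, 19, 6, 20]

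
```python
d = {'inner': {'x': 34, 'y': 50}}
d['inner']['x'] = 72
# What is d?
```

After line 1: d = {'inner': {'x': 34, 'y': 50}}
After line 2 (inner x overwritten): d = {'inner': {'x': 72, 'y': 50}}

{'inner': {'x': 72, 'y': 50}}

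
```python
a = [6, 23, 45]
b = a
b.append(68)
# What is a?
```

After line 1: a = [6, 23, 45]
After line 2 (b = a is an alias, same object): a = [6, 23, 45], b = [6, 23, 45]
After line 3 (b.append mutates the shared list): a = [6, 23, 45, 68], b = [6, 23, 45, 68]

[6, 23, 45, 68]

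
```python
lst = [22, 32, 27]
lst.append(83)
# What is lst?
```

[22, 32, 27, 83]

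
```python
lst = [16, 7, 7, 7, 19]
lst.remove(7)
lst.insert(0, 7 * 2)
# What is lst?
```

After line 1: lst = [16, 7, 7, 7, 19]
After line 2 (remove first 7): lst = [16, 7, 7, 19]
After line 3 (insert 14 at index 0): lst = [14, 16, 7, 7, 19]

[14, 16, 7, 7, 19]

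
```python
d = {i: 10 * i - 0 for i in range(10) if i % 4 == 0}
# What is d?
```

{0: 0, 4: 40, 8: 80}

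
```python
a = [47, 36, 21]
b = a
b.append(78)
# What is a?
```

After line 1: a = [47, 36, 21]
After line 2 (b = a is an alias, same object): a = [47, 36, 21], b = [47, 36, 21]
After line 3 (b.append mutates the shared list): a = [47, 36, 21, 78], b = [47, 36, 21, 78]

[47, 36, 21, 78]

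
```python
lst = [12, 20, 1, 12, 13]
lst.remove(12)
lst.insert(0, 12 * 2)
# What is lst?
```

After line 1: lst = [12, 20, 1, 12, 13]
After line 2 (remove first 12): lst = [20, 1, 12, 13]
After line 3 (insert 24 at index 0): lst = [24, 20, 1, 12, 13]

[24, 20, 1, 12, 13]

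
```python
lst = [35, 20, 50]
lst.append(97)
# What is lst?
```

[35, 20, 50, 97]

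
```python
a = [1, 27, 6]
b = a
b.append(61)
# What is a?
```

After line 1: a = [1, 27, 6]
After line 2 (b = a is an alias, same object): a = [1, 27, 6], b = [1, 27, 6]
After line 3 (b.append mutates the shared list): a = [1, 27, 6, 61], b = [1, 27, 6, 61]

[1, 27, 6, 61]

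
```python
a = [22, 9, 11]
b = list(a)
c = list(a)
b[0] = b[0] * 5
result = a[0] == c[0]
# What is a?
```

After line 1: a = [22, 9, 11]
After line 2 (b = list(a), copy): a = [22, 9, 11], b = [22, 9, 11]
After line 3 (c = list(a) is a copy, new object): c = [22, 9, 11]
After line 4 (b[0] = 22 * 5 = 110; only b mutates (copy)): a = [22, 9, 11], b = [110, 9, 11], c = [22, 9, 11]
After line 5 (a[0] = 22, c[0] = 22; result = True)

[22, 9, 11]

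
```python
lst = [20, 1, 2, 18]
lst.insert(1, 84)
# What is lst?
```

[20, 84, 1, 2, 18]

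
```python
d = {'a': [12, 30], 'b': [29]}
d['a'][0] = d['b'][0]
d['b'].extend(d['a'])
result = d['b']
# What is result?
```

After line 1: d = {'a': [12, 30], 'b': [29]}
After line 2 (a[0] = b[0] = 29): d = {'a': [29, 30], 'b': [29]}
After line 3 (b.extend(a) appends [29, 30]): d = {'a': [29, 30], 'b': [29, 29, 30]}
After line 4: result = d['b'] = [29, 29, 30]

[29, 29, 30]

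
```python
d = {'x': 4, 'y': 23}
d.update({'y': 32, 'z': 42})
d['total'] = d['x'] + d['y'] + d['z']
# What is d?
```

After line 1: d = {'x': 4, 'y': 23}
After line 2 (y overwritten, z added): d = {'x': 4, 'y': 32, 'z': 42}
After line 3 (total = 4 + 32 + 42 = 78): d = {'x': 4, 'y': 32, 'z': 42, 'total': 78}

{'x': 4, 'y': 32, 'z': 42, 'total': 78}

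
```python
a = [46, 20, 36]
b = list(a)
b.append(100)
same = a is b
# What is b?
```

After line 1: a = [46, 20, 36]
After line 2 (b = list(a) is a shallow copy, new object): a = [46, 20, 36], b = [46, 20, 36]
After line 3 (append only mutates b): a = [46, 20, 36], b = [46, 20, 36, 100]
After line 4 (same = a is b; different objects -> False): same = False

[46, 20, 36, 100]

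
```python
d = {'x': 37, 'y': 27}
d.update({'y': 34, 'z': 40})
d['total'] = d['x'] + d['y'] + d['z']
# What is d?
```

After line 1: d = {'x': 37, 'y': 27}
After line 2 (y overwritten, z added): d = {'x': 37, 'y': 34, 'z': 40}
After line 3 (total = 37 + 34 + 40 = 111): d = {'x': 37, 'y': 34, 'z': 40, 'total': 111}

{'x': 37, 'y': 34, 'z': 40, 'total': 111}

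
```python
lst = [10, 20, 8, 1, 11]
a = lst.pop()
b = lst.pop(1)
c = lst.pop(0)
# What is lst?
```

After line 1: lst = [10, 20, 8, 1, 11]
After line 2 (pop() -> a = 11): lst = [10, 20, 8, 1]
After line 3 (pop(1) -> b = 20): lst = [10, 8, 1]
After line 4 (pop(0) -> c = 10): lst = [8, 1]

[8, 1]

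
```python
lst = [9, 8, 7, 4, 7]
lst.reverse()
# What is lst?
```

[7, 4, 7, 8, 9]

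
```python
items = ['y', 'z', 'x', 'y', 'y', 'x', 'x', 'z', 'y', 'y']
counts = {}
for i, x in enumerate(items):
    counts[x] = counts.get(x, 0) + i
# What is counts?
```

Initial: counts = {}, items = ['y', 'z', 'x', 'y', 'y', 'x', 'x', 'z', 'y', 'y']
i=0, x='y': counts = {'y': 0}
i=1, x='z': counts = {'y': 0, 'z': 1}
i=2, x='x': counts = {'y': 0, 'z': 1, 'x': 2}
i=3, x='y': counts = {'y': 3, 'z': 1, 'x': 2}
i=4, x='y': counts = {'y': 7, 'z': 1, 'x': 2}
i=5, x='x': counts = {'y': 7, 'z': 1, 'x': 7}
i=6, x='x': counts = {'y': 7, 'z': 1, 'x': 13}
i=7, x='z': counts = {'y': 7, 'z': 8, 'x': 13}
i=8, x='y': counts = {'y': 15, 'z': 8, 'x': 13}
i=9, x='y': counts = {'y': 24, 'z': 8, 'x': 13}

{'y': 24, 'z': 8, 'x': 13}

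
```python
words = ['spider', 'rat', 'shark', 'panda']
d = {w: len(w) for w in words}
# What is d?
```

{'spider': 6, 'rat': 3, 'shark': 5, 'panda': 5}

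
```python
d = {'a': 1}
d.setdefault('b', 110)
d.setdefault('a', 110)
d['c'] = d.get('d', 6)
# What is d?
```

After line 1: d = {'a': 1}
After line 2 (setdefault adds 'b'=110): d = {'a': 1, 'b': 110}
After line 3 (setdefault 'a' no-op, already exists): d = {'a': 1, 'b': 110}
After line 4 (get('d', 6) returns default since 'd' not in d): d = {'a': 1, 'b': 110, 'c': 6}

{'a': 1, 'b': 110, 'c': 6}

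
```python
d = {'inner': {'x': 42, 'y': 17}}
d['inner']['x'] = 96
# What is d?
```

After line 1: d = {'inner': {'x': 42, 'y': 17}}
After line 2 (inner x overwritten): d = {'inner': {'x': 96, 'y': 17}}

{'inner': {'x': 96, 'y': 17}}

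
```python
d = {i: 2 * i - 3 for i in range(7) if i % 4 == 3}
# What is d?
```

{3: 3}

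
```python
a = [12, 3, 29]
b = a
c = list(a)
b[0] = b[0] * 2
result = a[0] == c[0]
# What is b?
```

After line 1: a = [12, 3, 29]
After line 2 (b = a, alias): a = [12, 3, 29], b = [12, 3, 29]
After line 3 (c = list(a) is a copy, new object): c = [12, 3, 29]
After line 4 (b[0] = 12 * 2 = 24; mutates shared a/b): a = b = [24, 3, 29], c = [12, 3, 29]
After line 5 (a[0] = 24, c[0] = 12; result = False)

[24, 3, 29]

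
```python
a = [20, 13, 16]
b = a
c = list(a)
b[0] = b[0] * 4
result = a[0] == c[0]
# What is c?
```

After line 1: a = [20, 13, 16]
After line 2 (b = a, alias): a = [20, 13, 16], b = [20, 13, 16]
After line 3 (c = list(a) is a copy, new object): c = [20, 13, 16]
After line 4 (b[0] = 20 * 4 = 80; mutates shared a/b): a = b = [80, 13, 16], c = [20, 13, 16]
After line 5 (a[0] = 80, c[0] = 20; result = False)

[20, 13, 16]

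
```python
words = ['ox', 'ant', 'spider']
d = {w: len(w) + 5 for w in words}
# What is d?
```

{'ox': 7, 'ant': 8, 'spider': 11}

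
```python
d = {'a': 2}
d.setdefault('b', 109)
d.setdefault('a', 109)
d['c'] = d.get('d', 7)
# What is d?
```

After line 1: d = {'a': 2}
After line 2 (setdefault adds 'b'=109): d = {'a': 2, 'b': 109}
After line 3 (setdefault 'a' no-op, already exists): d = {'a': 2, 'b': 109}
After line 4 (get('d', 7) returns default since 'd' not in d): d = {'a': 2, 'b': 109, 'c': 7}

{'a': 2, 'b': 109, 'c': 7}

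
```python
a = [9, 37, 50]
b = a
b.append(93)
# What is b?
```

After line 1: a = [9, 37, 50]
After line 2 (b = a is an alias, same object): a = [9, 37, 50], b = [9, 37, 50]
After line 3 (b.append mutates the shared list): a = [9, 37, 50, 93], b = [9, 37, 50, 93]

[9, 37, 50, 93]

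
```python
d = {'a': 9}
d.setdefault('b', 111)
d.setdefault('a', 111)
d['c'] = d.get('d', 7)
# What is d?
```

After line 1: d = {'a': 9}
After line 2 (setdefault adds 'b'=111): d = {'a': 9, 'b': 111}
After line 3 (setdefault 'a' no-op, already exists): d = {'a': 9, 'b': 111}
After line 4 (get('d', 7) returns default since 'd' not in d): d = {'a': 9, 'b': 111, 'c': 7}

{'a': 9, 'b': 111, 'c': 7}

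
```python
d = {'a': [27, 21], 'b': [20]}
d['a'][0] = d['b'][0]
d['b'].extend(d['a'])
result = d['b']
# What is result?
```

After line 1: d = {'a': [27, 21], 'b': [20]}
After line 2 (a[0] = b[0] = 20): d = {'a': [20, 21], 'b': [20]}
After line 3 (b.extend(a) appends [20, 21]): d = {'a': [20, 21], 'b': [20, 20, 21]}
After line 4: result = d['b'] = [20, 20, 21]

[20, 20, 21]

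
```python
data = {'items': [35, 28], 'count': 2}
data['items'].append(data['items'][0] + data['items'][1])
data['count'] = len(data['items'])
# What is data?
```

After line 1: data = {'items': [35, 28], 'count': 2}
After line 2 (append 35 + 28 = 63): data = {'items': [35, 28, 63], 'count': 2}
After line 3 (count = len(items) = 3): data = {'items': [35, 28, 63], 'count': 3}

{'items': [35, 28, 63], 'count': 3}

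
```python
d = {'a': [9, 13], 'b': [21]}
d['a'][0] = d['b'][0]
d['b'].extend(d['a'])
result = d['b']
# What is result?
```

After line 1: d = {'a': [9, 13], 'b': [21]}
After line 2 (a[0] = b[0] = 21): d = {'a': [21, 13], 'b': [21]}
After line 3 (b.extend(a) appends [21, 13]): d = {'a': [21, 13], 'b': [21, 21, 13]}
After line 4: result = d['b'] = [21, 21, 13]

[21, 21, 13]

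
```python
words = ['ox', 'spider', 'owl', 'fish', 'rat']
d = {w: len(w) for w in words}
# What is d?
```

{'ox': 2, 'spider': 6, 'owl': 3, 'fish': 4, 'rat': 3}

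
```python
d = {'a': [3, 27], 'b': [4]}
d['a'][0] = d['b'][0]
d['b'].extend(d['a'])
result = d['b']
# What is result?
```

After line 1: d = {'a': [3, 27], 'b': [4]}
After line 2 (a[0] = b[0] = 4): d = {'a': [4, 27], 'b': [4]}
After line 3 (b.extend(a) appends [4, 27]): d = {'a': [4, 27], 'b': [4, 4, 27]}
After line 4: result = d['b'] = [4, 4, 27]

[4, 4, 27]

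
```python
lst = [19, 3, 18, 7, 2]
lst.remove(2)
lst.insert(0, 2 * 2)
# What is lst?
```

After line 1: lst = [19, 3, 18, 7, 2]
After line 2 (remove first 2): lst = [19, 3, 18, 7]
After line 3 (insert 4 at index 0): lst = [4, 19, 3, 18, 7]

[4, 19, 3, 18, 7]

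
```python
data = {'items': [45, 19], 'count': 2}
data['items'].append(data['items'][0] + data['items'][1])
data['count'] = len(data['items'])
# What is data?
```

After line 1: data = {'items': [45, 19], 'count': 2}
After line 2 (append 45 + 19 = 64): data = {'items': [45, 19, 64], 'count': 2}
After line 3 (count = len(items) = 3): data = {'items': [45, 19, 64], 'count': 3}

{'items': [45, 19, 64], 'count': 3}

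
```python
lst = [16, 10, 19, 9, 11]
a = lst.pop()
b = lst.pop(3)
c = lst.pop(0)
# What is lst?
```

After line 1: lst = [16, 10, 19, 9, 11]
After line 2 (pop() -> a = 11): lst = [16, 10, 19, 9]
After line 3 (pop(3) -> b = 9): lst = [16, 10, 19]
After line 4 (pop(0) -> c = 16): lst = [10, 19]

[10, 19]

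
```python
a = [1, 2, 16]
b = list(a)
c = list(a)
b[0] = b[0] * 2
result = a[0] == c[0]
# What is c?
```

After line 1: a = [1, 2, 16]
After line 2 (b = list(a), copy): a = [1, 2, 16], b = [1, 2, 16]
After line 3 (c = list(a) is a copy, new object): c = [1, 2, 16]
After line 4 (b[0] = 1 * 2 = 2; only b mutates (copy)): a = [1, 2, 16], b = [2, 2, 16], c = [1, 2, 16]
After line 5 (a[0] = 1, c[0] = 1; result = True)

[1, 2, 16]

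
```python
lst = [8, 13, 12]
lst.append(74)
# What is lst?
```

[8, 13, 12, 74]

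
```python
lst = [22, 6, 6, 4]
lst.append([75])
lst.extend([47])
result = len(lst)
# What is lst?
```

After line 1: lst = [22, 6, 6, 4]
After line 2 (append adds [75] as single element): lst = [22, 6, 6, 4, [75]]
After line 3 (extend unpacks [47], adds 47): lst = [22, 6, 6, 4, [75], 47]
After line 4: result = len(lst) = 6

[22, 6, 6, 4, [75], 47]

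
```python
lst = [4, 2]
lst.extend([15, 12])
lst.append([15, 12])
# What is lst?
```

After line 1: lst = [4, 2]
After line 2 (extend unpacks [15, 12]): lst = [4, 2, 15, 12]
After line 3 (append adds [15, 12] as single element): lst = [4, 2, 15, 12, [15, 12]]

[4, 2, 15, 12, [15, 12]]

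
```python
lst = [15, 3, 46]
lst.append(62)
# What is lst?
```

[15, 3, 46, 62]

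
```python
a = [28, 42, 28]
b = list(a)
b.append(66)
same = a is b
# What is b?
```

After line 1: a = [28, 42, 28]
After line 2 (b = list(a) is a shallow copy, new object): a = [28, 42, 28], b = [28, 42, 28]
After line 3 (append only mutates b): a = [28, 42, 28], b = [28, 42, 28, 66]
After line 4 (same = a is b; different objects -> False): same = False

[28, 42, 28, 66]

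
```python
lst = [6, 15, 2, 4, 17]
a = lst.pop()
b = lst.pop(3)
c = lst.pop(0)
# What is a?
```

After line 1: lst = [6, 15, 2, 4, 17]
After line 2 (pop() -> a = 17): lst = [6, 15, 2, 4]
After line 3 (pop(3) -> b = 4): lst = [6, 15, 2]
After line 4 (pop(0) -> c = 6): lst = [15, 2]

17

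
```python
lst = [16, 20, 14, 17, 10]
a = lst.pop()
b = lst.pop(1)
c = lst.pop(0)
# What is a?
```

After line 1: lst = [16, 20, 14, 17, 10]
After line 2 (pop() -> a = 10): lst = [16, 20, 14, 17]
After line 3 (pop(1) -> b = 20): lst = [16, 14, 17]
After line 4 (pop(0) -> c = 16): lst = [14, 17]

10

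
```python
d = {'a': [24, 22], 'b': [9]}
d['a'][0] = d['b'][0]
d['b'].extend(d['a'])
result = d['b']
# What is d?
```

After line 1: d = {'a': [24, 22], 'b': [9]}
After line 2 (a[0] = b[0] = 9): d = {'a': [9, 22], 'b': [9]}
After line 3 (b.extend(a) appends [9, 22]): d = {'a': [9, 22], 'b': [9, 9, 22]}
After line 4: result = d['b'] = [9, 9, 22]

{'a': [9, 22], 'b': [9, 9, 22]}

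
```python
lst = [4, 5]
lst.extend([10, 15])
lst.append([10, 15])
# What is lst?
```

After line 1: lst = [4, 5]
After line 2 (extend unpacks [10, 15]): lst = [4, 5, 10, 15]
After line 3 (append adds [10, 15] as single element): lst = [4, 5, 10, 15, [10, 15]]

[4, 5, 10, 15, [10, 15]]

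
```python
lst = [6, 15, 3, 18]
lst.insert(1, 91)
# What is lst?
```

[6, 91, 15, 3, 18]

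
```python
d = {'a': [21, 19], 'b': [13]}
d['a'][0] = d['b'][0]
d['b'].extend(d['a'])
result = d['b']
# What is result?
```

After line 1: d = {'a': [21, 19], 'b': [13]}
After line 2 (a[0] = b[0] = 13): d = {'a': [13, 19], 'b': [13]}
After line 3 (b.extend(a) appends [13, 19]): d = {'a': [13, 19], 'b': [13, 13, 19]}
After line 4: result = d['b'] = [13, 13, 19]

[13, 13, 19]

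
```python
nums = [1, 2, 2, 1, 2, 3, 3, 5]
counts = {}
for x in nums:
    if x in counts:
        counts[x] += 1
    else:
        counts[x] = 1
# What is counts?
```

Initial: counts = {}, nums = [1, 2, 2, 1, 2, 3, 3, 5]
See 1: counts = {1: 1}
See 2: counts = {1: 1, 2: 1}
See 2: counts = {1: 1, 2: 2}
See 1: counts = {1: 2, 2: 2}
See 2: counts = {1: 2, 2: 3}
See 3: counts = {1: 2, 2: 3, 3: 1}
See 3: counts = {1: 2, 2: 3, 3: 2}
See 5: counts = {1: 2, 2: 3, 3: 2, 5: 1}

{1: 2, 2: 3, 3: 2, 5: 1}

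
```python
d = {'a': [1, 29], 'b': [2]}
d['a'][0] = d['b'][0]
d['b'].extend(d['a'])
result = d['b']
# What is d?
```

After line 1: d = {'a': [1, 29], 'b': [2]}
After line 2 (a[0] = b[0] = 2): d = {'a': [2, 29], 'b': [2]}
After line 3 (b.extend(a) appends [2, 29]): d = {'a': [2, 29], 'b': [2, 2, 29]}
After line 4: result = d['b'] = [2, 2, 29]

{'a': [2, 29], 'b': [2, 2, 29]}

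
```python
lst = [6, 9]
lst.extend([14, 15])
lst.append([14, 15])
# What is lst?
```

After line 1: lst = [6, 9]
After line 2 (extend unpacks [14, 15]): lst = [6, 9, 14, 15]
After line 3 (append adds [14, 15] as single element): lst = [6, 9, 14, 15, [14, 15]]

[6, 9, 14, 15, [14, 15]]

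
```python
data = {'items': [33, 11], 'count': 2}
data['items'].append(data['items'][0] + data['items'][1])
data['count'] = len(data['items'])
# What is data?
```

After line 1: data = {'items': [33, 11], 'count': 2}
After line 2 (append 33 + 11 = 44): data = {'items': [33, 11, 44], 'count': 2}
After line 3 (count = len(items) = 3): data = {'items': [33, 11, 44], 'count': 3}

{'items': [33, 11, 44], 'count': 3}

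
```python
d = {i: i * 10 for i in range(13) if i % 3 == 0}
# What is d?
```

{0: 0, 3: 30, 6: 60, 9: 90, 12: 120}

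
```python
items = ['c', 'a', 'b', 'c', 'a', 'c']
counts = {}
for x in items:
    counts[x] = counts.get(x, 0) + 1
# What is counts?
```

Initial: counts = {}, items = ['c', 'a', 'b', 'c', 'a', 'c']
See 'c': counts = {'c': 1}
See 'a': counts = {'c': 1, 'a': 1}
See 'b': counts = {'c': 1, 'a': 1, 'b': 1}
See 'c': counts = {'c': 2, 'a': 1, 'b': 1}
See 'a': counts = {'c': 2, 'a': 2, 'b': 1}
See 'c': counts = {'c': 3, 'a': 2, 'b': 1}

{'c': 3, 'a': 2, 'b': 1}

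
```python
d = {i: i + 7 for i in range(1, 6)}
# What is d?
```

{1: 8, 2: 9, 3: 10, 4: 11, 5: 12}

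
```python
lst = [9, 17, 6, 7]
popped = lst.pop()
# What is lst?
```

[9, 17, 6]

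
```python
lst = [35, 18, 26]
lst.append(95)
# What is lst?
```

[35, 18, 26, 95]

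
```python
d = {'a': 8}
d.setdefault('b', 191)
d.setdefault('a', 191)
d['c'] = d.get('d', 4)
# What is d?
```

After line 1: d = {'a': 8}
After line 2 (setdefault adds 'b'=191): d = {'a': 8, 'b': 191}
After line 3 (setdefault 'a' no-op, already exists): d = {'a': 8, 'b': 191}
After line 4 (get('d', 4) returns default since 'd' not in d): d = {'a': 8, 'b': 191, 'c': 4}

{'a': 8, 'b': 191, 'c': 4}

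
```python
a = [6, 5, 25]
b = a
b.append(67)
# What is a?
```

After line 1: a = [6, 5, 25]
After line 2 (b = a is an alias, same object): a = [6, 5, 25], b = [6, 5, 25]
After line 3 (b.append mutates the shared list): a = [6, 5, 25, 67], b = [6, 5, 25, 67]

[6, 5, 25, 67]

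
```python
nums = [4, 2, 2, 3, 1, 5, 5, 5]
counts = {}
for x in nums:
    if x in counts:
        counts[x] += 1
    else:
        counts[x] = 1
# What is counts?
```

Initial: counts = {}, nums = [4, 2, 2, 3, 1, 5, 5, 5]
See 4: counts = {4: 1}
See 2: counts = {4: 1, 2: 1}
See 2: counts = {4: 1, 2: 2}
See 3: counts = {4: 1, 2: 2, 3: 1}
See 1: counts = {4: 1, 2: 2, 3: 1, 1: 1}
See 5: counts = {4: 1, 2: 2, 3: 1, 1: 1, 5: 1}
See 5: counts = {4: 1, 2: 2, 3: 1, 1: 1, 5: 2}
See 5: counts = {4: 1, 2: 2, 3: 1, 1: 1, 5: 3}

{4: 1, 2: 2, 3: 1, 1: 1, 5: 3}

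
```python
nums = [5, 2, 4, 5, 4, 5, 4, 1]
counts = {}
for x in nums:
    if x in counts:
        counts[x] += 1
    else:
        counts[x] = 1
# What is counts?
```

Initial: counts = {}, nums = [5, 2, 4, 5, 4, 5, 4, 1]
See 5: counts = {5: 1}
See 2: counts = {5: 1, 2: 1}
See 4: counts = {5: 1, 2: 1, 4: 1}
See 5: counts = {5: 2, 2: 1, 4: 1}
See 4: counts = {5: 2, 2: 1, 4: 2}
See 5: counts = {5: 3, 2: 1, 4: 2}
See 4: counts = {5: 3, 2: 1, 4: 3}
See 1: counts = {5: 3, 2: 1, 4: 3, 1: 1}

{5: 3, 2: 1, 4: 3, 1: 1}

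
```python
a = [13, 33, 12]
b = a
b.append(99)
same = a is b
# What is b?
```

After line 1: a = [13, 33, 12]
After line 2 (b = a is an alias, same object): a = [13, 33, 12], b = [13, 33, 12]
After line 3 (b.append mutates the shared list): a = [13, 33, 12, 99], b = [13, 33, 12, 99]
After line 4 (same = a is b; same object -> True): same = True

[13, 33, 12, 99]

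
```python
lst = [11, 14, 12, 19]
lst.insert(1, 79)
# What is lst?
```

[11, 79, 14, 12, 19]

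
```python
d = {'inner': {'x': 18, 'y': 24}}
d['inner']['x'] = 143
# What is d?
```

After line 1: d = {'inner': {'x': 18, 'y': 24}}
After line 2 (inner x overwritten): d = {'inner': {'x': 143, 'y': 24}}

{'inner': {'x': 143, 'y': 24}}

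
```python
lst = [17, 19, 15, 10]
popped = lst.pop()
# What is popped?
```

10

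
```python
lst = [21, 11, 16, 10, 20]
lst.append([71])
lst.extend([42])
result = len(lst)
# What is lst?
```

After line 1: lst = [21, 11, 16, 10, 20]
After line 2 (append adds [71] as single element): lst = [21, 11, 16, 10, 20, [71]]
After line 3 (extend unpacks [42], adds 42): lst = [21, 11, 16, 10, 20, [71], 42]
After line 4: result = len(lst) = 7

[21, 11, 16, 10, 20, [71], 42]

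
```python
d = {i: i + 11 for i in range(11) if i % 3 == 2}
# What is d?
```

{2: 13, 5: 16, 8: 19}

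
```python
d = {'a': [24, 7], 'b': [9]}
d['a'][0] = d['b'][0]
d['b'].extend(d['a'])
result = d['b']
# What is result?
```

After line 1: d = {'a': [24, 7], 'b': [9]}
After line 2 (a[0] = b[0] = 9): d = {'a': [9, 7], 'b': [9]}
After line 3 (b.extend(a) appends [9, 7]): d = {'a': [9, 7], 'b': [9, 9, 7]}
After line 4: result = d['b'] = [9, 9, 7]

[9, 9, 7]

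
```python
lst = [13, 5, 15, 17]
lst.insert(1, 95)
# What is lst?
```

[13, 95, 5, 15, 17]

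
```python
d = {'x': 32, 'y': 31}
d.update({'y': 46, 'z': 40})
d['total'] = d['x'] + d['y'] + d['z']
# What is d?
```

After line 1: d = {'x': 32, 'y': 31}
After line 2 (y overwritten, z added): d = {'x': 32, 'y': 46, 'z': 40}
After line 3 (total = 32 + 46 + 40 = 118): d = {'x': 32, 'y': 46, 'z': 40, 'total': 118}

{'x': 32, 'y': 46, 'z': 40, 'total': 118}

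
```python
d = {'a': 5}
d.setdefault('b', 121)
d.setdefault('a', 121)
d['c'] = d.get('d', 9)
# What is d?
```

After line 1: d = {'a': 5}
After line 2 (setdefault adds 'b'=121): d = {'a': 5, 'b': 121}
After line 3 (setdefault 'a' no-op, already exists): d = {'a': 5, 'b': 121}
After line 4 (get('d', 9) returns default since 'd' not in d): d = {'a': 5, 'b': 121, 'c': 9}

{'a': 5, 'b': 121, 'c': 9}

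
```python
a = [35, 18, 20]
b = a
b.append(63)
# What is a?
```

After line 1: a = [35, 18, 20]
After line 2 (b = a is an alias, same object): a = [35, 18, 20], b = [35, 18, 20]
After line 3 (b.append mutates the shared list): a = [35, 18, 20, 63], b = [35, 18, 20, 63]

[35, 18, 20, 63]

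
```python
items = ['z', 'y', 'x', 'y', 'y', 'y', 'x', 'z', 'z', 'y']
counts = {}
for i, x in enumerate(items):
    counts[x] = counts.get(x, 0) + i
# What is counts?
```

Initial: counts = {}, items = ['z', 'y', 'x', 'y', 'y', 'y', 'x', 'z', 'z', 'y']
i=0, x='z': counts = {'z': 0}
i=1, x='y': counts = {'z': 0, 'y': 1}
i=2, x='x': counts = {'z': 0, 'y': 1, 'x': 2}
i=3, x='y': counts = {'z': 0, 'y': 4, 'x': 2}
i=4, x='y': counts = {'z': 0, 'y': 8, 'x': 2}
i=5, x='y': counts = {'z': 0, 'y': 13, 'x': 2}
i=6, x='x': counts = {'z': 0, 'y': 13, 'x': 8}
i=7, x='z': counts = {'z': 7, 'y': 13, 'x': 8}
i=8, x='z': counts = {'z': 15, 'y': 13, 'x': 8}
i=9, x='y': counts = {'z': 15, 'y': 22, 'x': 8}

{'z': 15, 'y': 22, 'x': 8}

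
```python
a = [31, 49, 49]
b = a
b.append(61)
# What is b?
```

After line 1: a = [31, 49, 49]
After line 2 (b = a is an alias, same object): a = [31, 49, 49], b = [31, 49, 49]
After line 3 (b.append mutates the shared list): a = [31, 49, 49, 61], b = [31, 49, 49, 61]

[31, 49, 49, 61]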